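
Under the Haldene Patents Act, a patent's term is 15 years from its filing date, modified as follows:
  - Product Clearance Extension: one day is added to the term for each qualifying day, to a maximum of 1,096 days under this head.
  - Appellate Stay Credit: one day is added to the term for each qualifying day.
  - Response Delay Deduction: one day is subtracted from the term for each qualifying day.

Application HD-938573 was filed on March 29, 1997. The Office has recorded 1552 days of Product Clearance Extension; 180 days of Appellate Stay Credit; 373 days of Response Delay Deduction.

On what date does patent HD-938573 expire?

Base term: filing date + 15 years → 29 March 2012.
Product Clearance Extension: 1552 days claimed exceeds the 1096-day cap, so +1096 days → 30 March 2015.
Appellate Stay Credit: +180 days → 26 September 2015.
Response Delay Deduction: −373 days → 18 September 2014.

September 18, 2014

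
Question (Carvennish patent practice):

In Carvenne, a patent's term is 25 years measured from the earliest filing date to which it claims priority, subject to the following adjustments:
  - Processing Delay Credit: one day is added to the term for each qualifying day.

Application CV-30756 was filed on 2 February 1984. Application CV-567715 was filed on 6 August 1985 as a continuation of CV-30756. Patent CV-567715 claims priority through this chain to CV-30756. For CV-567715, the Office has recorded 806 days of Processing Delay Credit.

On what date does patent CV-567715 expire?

Earliest priority filing: 2 February 1984.
Base term: 2 February 1984 + 25 years → 2 February 2009.
Processing Delay Credit: +806 days → 19 April 2011.

2011-04-19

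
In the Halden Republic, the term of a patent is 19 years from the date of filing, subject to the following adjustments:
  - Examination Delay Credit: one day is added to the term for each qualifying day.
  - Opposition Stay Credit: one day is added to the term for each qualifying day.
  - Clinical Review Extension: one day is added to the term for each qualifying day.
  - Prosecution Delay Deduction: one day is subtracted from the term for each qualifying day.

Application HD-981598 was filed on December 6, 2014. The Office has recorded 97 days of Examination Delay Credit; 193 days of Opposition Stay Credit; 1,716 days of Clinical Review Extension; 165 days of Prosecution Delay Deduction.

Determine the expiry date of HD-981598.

December 21, 2038

Base term: filing date + 19 years → 6 December 2033.
Examination Delay Credit: +97 days → 13 March 2034.
Opposition Stay Credit: +193 days → 22 September 2034.
Clinical Review Extension: +1716 days → 4 June 2039.
Prosecution Delay Deduction: −165 days → 21 December 2038.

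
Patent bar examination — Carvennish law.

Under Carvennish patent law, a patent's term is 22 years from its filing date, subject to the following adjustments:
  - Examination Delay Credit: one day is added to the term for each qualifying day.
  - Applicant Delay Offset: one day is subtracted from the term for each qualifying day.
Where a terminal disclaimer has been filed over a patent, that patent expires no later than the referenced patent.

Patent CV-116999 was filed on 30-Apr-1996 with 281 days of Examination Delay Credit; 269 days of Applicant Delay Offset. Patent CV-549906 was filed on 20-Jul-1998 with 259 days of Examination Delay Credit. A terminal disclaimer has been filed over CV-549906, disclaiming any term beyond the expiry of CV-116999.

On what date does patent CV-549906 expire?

May 12, 2018

Natural term of CV-549906:
  Base: filing + 22 years → 20 July 2020.
  Examination Delay Credit: +259 days → 5 April 2021.
Expiry of referenced patent CV-116999:
  Base: filing + 22 years → 30 April 2018.
  Examination Delay Credit: +281 days → 5 February 2019.
  Applicant Delay Offset: −269 days → 12 May 2018.
Terminal disclaimer: CV-549906 expires on the earlier of 5 April 2021 and 12 May 2018.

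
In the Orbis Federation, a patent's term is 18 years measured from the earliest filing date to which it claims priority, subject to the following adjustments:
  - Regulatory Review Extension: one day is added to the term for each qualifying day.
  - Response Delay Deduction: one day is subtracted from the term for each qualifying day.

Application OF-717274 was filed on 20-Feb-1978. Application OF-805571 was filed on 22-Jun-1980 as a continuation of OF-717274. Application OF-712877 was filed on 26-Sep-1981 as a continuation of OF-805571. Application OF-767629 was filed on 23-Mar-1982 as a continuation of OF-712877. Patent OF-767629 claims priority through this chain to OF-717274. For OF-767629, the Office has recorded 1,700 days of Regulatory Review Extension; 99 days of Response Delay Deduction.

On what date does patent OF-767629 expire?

Earliest priority filing: 20 February 1978.
Base term: 20 February 1978 + 18 years → 20 February 1996.
Regulatory Review Extension: +1700 days → 16 October 2000.
Response Delay Deduction: −99 days → 9 July 2000.

2000-07-09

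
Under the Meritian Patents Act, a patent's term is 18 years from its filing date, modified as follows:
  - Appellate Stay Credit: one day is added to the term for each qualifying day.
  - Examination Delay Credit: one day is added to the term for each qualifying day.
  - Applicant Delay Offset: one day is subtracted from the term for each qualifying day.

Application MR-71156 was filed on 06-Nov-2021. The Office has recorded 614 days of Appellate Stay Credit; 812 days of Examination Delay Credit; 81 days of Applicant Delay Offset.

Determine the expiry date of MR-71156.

2043-07-13

Base term: filing date + 18 years → 6 November 2039.
Appellate Stay Credit: +614 days → 12 July 2041.
Examination Delay Credit: +812 days → 2 October 2043.
Applicant Delay Offset: −81 days → 13 July 2043.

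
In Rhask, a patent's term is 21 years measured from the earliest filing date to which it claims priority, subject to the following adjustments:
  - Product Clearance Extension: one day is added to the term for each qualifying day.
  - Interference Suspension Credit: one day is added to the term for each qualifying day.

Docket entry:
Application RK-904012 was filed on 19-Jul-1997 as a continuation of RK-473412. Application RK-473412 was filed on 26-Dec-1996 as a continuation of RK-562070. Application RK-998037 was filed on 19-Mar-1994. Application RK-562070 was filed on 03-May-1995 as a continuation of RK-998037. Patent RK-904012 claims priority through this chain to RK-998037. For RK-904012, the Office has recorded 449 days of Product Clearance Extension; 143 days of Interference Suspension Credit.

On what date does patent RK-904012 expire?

Earliest priority filing: 19 March 1994.
Base term: 19 March 1994 + 21 years → 19 March 2015.
Product Clearance Extension: +449 days → 10 June 2016.
Interference Suspension Credit: +143 days → 31 October 2016.

2016-10-31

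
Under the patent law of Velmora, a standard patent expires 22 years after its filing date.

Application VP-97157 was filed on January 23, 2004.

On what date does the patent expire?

2026-01-23

Filing date + 22 years → 23 January 2026.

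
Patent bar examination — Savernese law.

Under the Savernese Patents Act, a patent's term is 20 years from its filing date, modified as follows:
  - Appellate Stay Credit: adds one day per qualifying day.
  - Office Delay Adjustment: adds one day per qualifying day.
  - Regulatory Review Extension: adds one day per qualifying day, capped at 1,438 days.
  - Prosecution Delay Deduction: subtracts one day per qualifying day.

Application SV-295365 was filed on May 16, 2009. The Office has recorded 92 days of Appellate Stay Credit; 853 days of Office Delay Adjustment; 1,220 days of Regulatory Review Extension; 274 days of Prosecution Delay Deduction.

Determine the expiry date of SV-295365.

Base term: filing date + 20 years → 16 May 2029.
Appellate Stay Credit: +92 days → 16 August 2029.
Office Delay Adjustment: +853 days → 17 December 2031.
Regulatory Review Extension: 1220 days (within the 1438-day cap) → +1220 days → 20 April 2035.
Prosecution Delay Deduction: −274 days → 20 July 2034.

July 20, 2034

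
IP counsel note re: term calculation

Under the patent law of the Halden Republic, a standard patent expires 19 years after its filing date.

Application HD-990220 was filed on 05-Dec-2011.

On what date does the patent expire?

Filing date + 19 years → 5 December 2030.

2030-12-05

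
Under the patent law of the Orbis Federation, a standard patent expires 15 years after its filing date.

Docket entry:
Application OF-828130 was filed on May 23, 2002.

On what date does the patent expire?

Filing date + 15 years → 23 May 2017.

2017-05-23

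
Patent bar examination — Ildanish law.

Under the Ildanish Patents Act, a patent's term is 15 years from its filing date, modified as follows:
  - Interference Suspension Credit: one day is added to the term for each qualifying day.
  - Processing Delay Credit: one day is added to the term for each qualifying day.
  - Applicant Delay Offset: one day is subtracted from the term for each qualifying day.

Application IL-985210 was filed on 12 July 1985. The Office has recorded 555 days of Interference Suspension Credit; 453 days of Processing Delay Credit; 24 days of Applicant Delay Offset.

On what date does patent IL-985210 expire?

March 23, 2003

Base term: filing date + 15 years → 12 July 2000.
Interference Suspension Credit: +555 days → 18 January 2002.
Processing Delay Credit: +453 days → 16 April 2003.
Applicant Delay Offset: −24 days → 23 March 2003.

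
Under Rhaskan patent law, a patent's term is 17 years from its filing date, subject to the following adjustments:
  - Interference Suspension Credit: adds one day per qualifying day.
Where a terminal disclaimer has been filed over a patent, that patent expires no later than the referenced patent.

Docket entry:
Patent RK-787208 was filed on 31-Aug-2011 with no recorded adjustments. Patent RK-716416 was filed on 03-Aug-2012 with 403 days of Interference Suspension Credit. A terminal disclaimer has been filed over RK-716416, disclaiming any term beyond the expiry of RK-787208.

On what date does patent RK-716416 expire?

2028-08-31

Natural term of RK-716416:
  Base: filing + 17 years → 3 August 2029.
  Interference Suspension Credit: +403 days → 10 September 2030.
Expiry of referenced patent RK-787208:
  Base: filing + 17 years → 31 August 2028.
Terminal disclaimer: RK-716416 expires on the earlier of 10 September 2030 and 31 August 2028.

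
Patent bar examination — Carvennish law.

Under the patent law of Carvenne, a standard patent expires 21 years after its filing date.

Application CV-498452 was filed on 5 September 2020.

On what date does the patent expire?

September 5, 2041

Filing date + 21 years → 5 September 2041.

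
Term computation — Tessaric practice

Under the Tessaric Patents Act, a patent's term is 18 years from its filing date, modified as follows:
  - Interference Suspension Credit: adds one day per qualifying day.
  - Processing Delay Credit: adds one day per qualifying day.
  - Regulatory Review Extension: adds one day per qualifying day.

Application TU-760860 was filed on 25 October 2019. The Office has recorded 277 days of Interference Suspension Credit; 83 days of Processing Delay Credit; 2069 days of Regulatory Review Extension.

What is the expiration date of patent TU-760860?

Base term: filing date + 18 years → 25 October 2037.
Interference Suspension Credit: +277 days → 29 July 2038.
Processing Delay Credit: +83 days → 20 October 2038.
Regulatory Review Extension: +2069 days → 19 June 2044.

2044-06-19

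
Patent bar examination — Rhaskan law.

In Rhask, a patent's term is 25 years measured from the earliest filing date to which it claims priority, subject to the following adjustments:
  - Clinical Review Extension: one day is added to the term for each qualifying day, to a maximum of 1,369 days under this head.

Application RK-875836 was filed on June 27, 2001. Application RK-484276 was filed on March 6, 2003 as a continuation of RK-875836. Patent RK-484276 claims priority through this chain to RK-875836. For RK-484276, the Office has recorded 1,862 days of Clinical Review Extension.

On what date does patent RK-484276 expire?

Earliest priority filing: 27 June 2001.
Base term: 27 June 2001 + 25 years → 27 June 2026.
Clinical Review Extension: 1862 days claimed exceeds the 1369-day cap, so +1369 days → 27 March 2030.

March 27, 2030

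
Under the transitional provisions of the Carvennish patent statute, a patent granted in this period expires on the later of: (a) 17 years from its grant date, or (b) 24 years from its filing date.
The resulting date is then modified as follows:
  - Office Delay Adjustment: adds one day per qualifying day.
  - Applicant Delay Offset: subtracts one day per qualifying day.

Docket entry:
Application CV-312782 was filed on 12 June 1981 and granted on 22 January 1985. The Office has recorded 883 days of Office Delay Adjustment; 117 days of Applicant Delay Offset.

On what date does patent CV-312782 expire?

(a) grant + 17 years → 22 January 2002.
(b) filing + 24 years → 12 June 2005.
Later of the two: 12 June 2005.
Office Delay Adjustment: +883 days → 12 November 2007.
Applicant Delay Offset: −117 days → 18 July 2007.

2007-07-18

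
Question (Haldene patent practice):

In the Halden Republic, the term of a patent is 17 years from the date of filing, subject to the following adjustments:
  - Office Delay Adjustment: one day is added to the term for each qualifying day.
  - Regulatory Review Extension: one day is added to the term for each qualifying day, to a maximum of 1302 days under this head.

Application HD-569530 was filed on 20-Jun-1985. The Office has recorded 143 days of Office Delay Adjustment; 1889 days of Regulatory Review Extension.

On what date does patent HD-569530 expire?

2006-06-04

Base term: filing date + 17 years → 20 June 2002.
Office Delay Adjustment: +143 days → 10 November 2002.
Regulatory Review Extension: 1889 days claimed exceeds the 1302-day cap, so +1302 days → 4 June 2006.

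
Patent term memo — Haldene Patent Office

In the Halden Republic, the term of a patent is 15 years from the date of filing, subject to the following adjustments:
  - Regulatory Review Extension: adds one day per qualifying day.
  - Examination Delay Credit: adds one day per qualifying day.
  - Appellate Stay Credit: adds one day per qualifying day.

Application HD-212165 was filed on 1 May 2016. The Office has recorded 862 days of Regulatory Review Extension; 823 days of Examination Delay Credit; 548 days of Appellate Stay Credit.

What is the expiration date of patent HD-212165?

Base term: filing date + 15 years → 1 May 2031.
Regulatory Review Extension: +862 days → 9 September 2033.
Examination Delay Credit: +823 days → 11 December 2035.
Appellate Stay Credit: +548 days → 11 June 2037.

2037-06-11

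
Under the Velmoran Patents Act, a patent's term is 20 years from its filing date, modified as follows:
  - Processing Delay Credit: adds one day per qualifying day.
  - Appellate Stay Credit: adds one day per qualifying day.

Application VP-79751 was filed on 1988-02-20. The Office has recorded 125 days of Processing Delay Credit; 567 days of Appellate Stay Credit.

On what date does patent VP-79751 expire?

Base term: filing date + 20 years → 20 February 2008.
Processing Delay Credit: +125 days → 24 June 2008.
Appellate Stay Credit: +567 days → 12 January 2010.

January 12, 2010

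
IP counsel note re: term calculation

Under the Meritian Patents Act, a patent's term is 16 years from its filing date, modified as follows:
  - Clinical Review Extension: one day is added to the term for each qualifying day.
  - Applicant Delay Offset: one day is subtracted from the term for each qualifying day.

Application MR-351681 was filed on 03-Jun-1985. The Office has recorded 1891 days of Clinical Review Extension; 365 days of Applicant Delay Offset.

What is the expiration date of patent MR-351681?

Base term: filing date + 16 years → 3 June 2001.
Clinical Review Extension: +1891 days → 7 August 2006.
Applicant Delay Offset: −365 days → 7 August 2005.

2005-08-07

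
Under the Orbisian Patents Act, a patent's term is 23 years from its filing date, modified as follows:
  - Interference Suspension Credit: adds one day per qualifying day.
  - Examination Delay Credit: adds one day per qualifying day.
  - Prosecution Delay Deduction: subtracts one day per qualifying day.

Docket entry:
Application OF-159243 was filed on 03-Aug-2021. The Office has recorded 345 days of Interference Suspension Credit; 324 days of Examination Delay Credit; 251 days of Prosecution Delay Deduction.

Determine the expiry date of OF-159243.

September 25, 2045

Base term: filing date + 23 years → 3 August 2044.
Interference Suspension Credit: +345 days → 14 July 2045.
Examination Delay Credit: +324 days → 3 June 2046.
Prosecution Delay Deduction: −251 days → 25 September 2045.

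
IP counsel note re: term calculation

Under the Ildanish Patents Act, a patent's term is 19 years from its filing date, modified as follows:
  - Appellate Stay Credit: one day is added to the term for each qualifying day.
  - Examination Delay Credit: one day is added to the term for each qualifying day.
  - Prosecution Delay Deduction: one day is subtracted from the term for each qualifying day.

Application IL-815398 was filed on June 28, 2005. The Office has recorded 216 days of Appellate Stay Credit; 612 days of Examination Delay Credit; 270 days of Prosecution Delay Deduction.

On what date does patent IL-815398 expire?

Base term: filing date + 19 years → 28 June 2024.
Appellate Stay Credit: +216 days → 30 January 2025.
Examination Delay Credit: +612 days → 4 October 2026.
Prosecution Delay Deduction: −270 days → 7 January 2026.

2026-01-07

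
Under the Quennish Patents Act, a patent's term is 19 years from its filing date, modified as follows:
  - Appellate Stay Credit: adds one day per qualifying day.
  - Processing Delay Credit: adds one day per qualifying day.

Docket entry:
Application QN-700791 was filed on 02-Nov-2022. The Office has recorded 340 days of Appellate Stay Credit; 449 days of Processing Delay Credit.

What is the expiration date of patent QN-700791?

2043-12-31

Base term: filing date + 19 years → 2 November 2041.
Appellate Stay Credit: +340 days → 8 October 2042.
Processing Delay Credit: +449 days → 31 December 2043.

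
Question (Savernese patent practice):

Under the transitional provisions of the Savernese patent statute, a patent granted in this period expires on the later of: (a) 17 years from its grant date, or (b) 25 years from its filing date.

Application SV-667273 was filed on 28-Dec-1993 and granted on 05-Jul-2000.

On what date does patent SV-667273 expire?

2018-12-28

(a) grant + 17 years → 5 July 2017.
(b) filing + 25 years → 28 December 2018.
Later of the two: 28 December 2018.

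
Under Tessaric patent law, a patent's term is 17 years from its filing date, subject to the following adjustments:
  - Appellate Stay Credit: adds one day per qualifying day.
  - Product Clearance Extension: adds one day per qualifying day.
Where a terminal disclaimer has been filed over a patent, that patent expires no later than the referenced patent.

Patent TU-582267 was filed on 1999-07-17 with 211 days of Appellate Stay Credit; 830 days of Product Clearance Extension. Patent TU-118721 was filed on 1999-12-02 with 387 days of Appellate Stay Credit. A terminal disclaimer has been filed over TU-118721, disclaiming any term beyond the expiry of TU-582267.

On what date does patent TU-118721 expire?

Natural term of TU-118721:
  Base: filing + 17 years → 2 December 2016.
  Appellate Stay Credit: +387 days → 24 December 2017.
Expiry of referenced patent TU-582267:
  Base: filing + 17 years → 17 July 2016.
  Appellate Stay Credit: +211 days → 13 February 2017.
  Product Clearance Extension: +830 days → 24 May 2019.
Terminal disclaimer: TU-118721 expires on the earlier of 24 December 2017 and 24 May 2019.

2017-12-24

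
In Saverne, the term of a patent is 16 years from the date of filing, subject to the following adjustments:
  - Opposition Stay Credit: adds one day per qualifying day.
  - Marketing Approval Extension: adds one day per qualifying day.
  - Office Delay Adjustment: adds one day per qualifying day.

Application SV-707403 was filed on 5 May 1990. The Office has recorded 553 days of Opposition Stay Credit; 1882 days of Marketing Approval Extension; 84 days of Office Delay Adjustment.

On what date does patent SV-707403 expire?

Base term: filing date + 16 years → 5 May 2006.
Opposition Stay Credit: +553 days → 9 November 2007.
Marketing Approval Extension: +1882 days → 3 January 2013.
Office Delay Adjustment: +84 days → 28 March 2013.

March 28, 2013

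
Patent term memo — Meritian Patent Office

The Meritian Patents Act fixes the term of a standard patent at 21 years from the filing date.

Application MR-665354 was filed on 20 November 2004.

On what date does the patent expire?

November 20, 2025

Filing date + 21 years → 20 November 2025.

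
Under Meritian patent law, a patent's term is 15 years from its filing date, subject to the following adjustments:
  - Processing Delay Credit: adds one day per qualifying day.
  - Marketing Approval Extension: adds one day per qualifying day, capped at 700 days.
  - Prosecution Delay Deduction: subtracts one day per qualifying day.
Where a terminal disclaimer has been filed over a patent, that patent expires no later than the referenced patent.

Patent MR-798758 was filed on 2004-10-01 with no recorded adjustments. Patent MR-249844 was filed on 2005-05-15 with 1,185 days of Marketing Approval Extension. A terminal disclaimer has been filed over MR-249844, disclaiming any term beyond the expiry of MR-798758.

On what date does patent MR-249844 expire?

Natural term of MR-249844:
  Base: filing + 15 years → 15 May 2020.
  Marketing Approval Extension: 1185 days claimed exceeds the 700-day cap, so +700 days → 15 April 2022.
Expiry of referenced patent MR-798758:
  Base: filing + 15 years → 1 October 2019.
Terminal disclaimer: MR-249844 expires on the earlier of 15 April 2022 and 1 October 2019.

2019-10-01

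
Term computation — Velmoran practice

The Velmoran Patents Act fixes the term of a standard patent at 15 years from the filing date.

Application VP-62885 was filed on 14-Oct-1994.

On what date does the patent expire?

2009-10-14

Filing date + 15 years → 14 October 2009.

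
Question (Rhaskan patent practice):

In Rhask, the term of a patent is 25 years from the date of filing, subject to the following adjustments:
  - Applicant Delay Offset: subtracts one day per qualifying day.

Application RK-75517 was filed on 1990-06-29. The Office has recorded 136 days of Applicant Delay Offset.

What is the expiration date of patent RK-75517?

Base term: filing date + 25 years → 29 June 2015.
Applicant Delay Offset: −136 days → 13 February 2015.

2015-02-13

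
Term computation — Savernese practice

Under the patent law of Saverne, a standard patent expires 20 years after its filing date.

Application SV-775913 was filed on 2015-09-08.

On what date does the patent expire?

2035-09-08

Filing date + 20 years → 8 September 2035.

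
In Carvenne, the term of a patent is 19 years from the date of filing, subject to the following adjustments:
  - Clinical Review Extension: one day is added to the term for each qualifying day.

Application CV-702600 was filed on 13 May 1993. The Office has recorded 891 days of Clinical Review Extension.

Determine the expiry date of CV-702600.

Base term: filing date + 19 years → 13 May 2012.
Clinical Review Extension: +891 days → 21 October 2014.

2014-10-21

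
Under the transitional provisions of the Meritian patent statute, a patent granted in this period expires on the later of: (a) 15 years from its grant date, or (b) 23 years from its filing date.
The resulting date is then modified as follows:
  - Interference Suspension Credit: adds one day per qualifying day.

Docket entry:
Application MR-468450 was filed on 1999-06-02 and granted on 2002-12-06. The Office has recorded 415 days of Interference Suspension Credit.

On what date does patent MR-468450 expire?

July 22, 2023

(a) grant + 15 years → 6 December 2017.
(b) filing + 23 years → 2 June 2022.
Later of the two: 2 June 2022.
Interference Suspension Credit: +415 days → 22 July 2023.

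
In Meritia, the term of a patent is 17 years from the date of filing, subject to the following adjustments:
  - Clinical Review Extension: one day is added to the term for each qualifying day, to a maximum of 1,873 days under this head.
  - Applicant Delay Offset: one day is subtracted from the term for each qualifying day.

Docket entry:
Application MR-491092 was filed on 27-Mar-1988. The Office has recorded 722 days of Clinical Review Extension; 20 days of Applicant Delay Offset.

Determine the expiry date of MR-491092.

February 27, 2007

Base term: filing date + 17 years → 27 March 2005.
Clinical Review Extension: 722 days (within the 1873-day cap) → +722 days → 19 March 2007.
Applicant Delay Offset: −20 days → 27 February 2007.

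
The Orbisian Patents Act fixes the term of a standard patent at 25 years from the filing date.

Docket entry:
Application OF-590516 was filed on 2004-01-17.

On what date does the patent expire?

Filing date + 25 years → 17 January 2029.

January 17, 2029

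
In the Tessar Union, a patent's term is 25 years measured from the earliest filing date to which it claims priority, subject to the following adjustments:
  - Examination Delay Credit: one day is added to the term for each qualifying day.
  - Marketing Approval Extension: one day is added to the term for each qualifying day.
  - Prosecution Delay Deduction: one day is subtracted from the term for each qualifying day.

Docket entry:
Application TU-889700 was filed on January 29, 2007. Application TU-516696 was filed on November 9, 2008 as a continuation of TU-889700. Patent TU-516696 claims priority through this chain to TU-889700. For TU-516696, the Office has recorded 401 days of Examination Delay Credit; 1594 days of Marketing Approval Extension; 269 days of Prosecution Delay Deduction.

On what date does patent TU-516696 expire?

Earliest priority filing: 29 January 2007.
Base term: 29 January 2007 + 25 years → 29 January 2032.
Examination Delay Credit: +401 days → 5 March 2033.
Marketing Approval Extension: +1594 days → 16 July 2037.
Prosecution Delay Deduction: −269 days → 20 October 2036.

October 20, 2036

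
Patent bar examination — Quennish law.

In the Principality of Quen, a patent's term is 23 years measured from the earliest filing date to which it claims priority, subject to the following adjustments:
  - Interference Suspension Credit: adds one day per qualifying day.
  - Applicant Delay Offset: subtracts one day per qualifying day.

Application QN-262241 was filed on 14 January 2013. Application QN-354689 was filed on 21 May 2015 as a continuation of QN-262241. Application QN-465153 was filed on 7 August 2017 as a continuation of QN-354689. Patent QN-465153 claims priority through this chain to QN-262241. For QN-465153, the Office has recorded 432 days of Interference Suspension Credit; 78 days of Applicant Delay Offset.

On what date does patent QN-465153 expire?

2037-01-02

Earliest priority filing: 14 January 2013.
Base term: 14 January 2013 + 23 years → 14 January 2036.
Interference Suspension Credit: +432 days → 21 March 2037.
Applicant Delay Offset: −78 days → 2 January 2037.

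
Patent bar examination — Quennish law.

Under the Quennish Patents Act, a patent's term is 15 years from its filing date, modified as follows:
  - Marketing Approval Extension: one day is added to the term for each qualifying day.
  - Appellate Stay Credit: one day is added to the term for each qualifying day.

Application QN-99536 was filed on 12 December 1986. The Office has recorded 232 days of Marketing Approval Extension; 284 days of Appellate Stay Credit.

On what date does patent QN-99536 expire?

Base term: filing date + 15 years → 12 December 2001.
Marketing Approval Extension: +232 days → 1 August 2002.
Appellate Stay Credit: +284 days → 12 May 2003.

May 12, 2003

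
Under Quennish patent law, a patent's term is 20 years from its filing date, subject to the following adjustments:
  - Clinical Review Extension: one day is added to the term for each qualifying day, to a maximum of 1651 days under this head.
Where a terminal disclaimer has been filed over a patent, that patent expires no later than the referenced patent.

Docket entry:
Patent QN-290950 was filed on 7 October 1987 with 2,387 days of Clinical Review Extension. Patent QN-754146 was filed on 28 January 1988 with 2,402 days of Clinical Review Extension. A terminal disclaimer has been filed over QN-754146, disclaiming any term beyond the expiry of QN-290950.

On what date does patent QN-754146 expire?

2012-04-14

Natural term of QN-754146:
  Base: filing + 20 years → 28 January 2008.
  Clinical Review Extension: 2402 days claimed exceeds the 1651-day cap, so +1651 days → 5 August 2012.
Expiry of referenced patent QN-290950:
  Base: filing + 20 years → 7 October 2007.
  Clinical Review Extension: 2387 days claimed exceeds the 1651-day cap, so +1651 days → 14 April 2012.
Terminal disclaimer: QN-754146 expires on the earlier of 5 August 2012 and 14 April 2012.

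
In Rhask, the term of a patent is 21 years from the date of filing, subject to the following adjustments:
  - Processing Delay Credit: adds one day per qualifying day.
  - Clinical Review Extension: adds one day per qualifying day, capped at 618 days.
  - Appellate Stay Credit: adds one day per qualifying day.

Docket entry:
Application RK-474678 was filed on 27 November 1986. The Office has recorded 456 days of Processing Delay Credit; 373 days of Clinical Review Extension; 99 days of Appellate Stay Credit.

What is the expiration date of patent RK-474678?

June 12, 2010

Base term: filing date + 21 years → 27 November 2007.
Processing Delay Credit: +456 days → 25 February 2009.
Clinical Review Extension: 373 days (within the 618-day cap) → +373 days → 5 March 2010.
Appellate Stay Credit: +99 days → 12 June 2010.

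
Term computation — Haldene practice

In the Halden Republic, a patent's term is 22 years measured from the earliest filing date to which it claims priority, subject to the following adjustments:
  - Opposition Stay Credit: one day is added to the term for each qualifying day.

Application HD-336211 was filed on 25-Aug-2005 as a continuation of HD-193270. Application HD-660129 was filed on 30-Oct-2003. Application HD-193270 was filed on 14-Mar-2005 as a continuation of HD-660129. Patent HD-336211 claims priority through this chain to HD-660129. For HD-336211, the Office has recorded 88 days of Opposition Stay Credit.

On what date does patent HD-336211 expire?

Earliest priority filing: 30 October 2003.
Base term: 30 October 2003 + 22 years → 30 October 2025.
Opposition Stay Credit: +88 days → 26 January 2026.

January 26, 2026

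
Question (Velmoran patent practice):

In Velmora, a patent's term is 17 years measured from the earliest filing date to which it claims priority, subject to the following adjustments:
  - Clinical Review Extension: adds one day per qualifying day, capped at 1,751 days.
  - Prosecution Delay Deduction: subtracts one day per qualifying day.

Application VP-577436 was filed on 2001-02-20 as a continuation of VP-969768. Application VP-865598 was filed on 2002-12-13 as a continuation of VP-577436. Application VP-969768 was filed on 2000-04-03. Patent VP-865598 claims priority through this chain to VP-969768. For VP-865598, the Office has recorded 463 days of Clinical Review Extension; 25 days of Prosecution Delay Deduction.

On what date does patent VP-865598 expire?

2018-06-15

Earliest priority filing: 3 April 2000.
Base term: 3 April 2000 + 17 years → 3 April 2017.
Clinical Review Extension: 463 days (within the 1751-day cap) → +463 days → 10 July 2018.
Prosecution Delay Deduction: −25 days → 15 June 2018.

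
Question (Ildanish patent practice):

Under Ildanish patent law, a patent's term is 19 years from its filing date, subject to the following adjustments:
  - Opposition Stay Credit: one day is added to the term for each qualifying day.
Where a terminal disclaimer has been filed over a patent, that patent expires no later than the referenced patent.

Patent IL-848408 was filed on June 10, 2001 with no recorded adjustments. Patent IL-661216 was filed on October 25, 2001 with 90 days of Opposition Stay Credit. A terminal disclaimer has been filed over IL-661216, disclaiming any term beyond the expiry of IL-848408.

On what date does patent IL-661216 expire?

Natural term of IL-661216:
  Base: filing + 19 years → 25 October 2020.
  Opposition Stay Credit: +90 days → 23 January 2021.
Expiry of referenced patent IL-848408:
  Base: filing + 19 years → 10 June 2020.
Terminal disclaimer: IL-661216 expires on the earlier of 23 January 2021 and 10 June 2020.

June 10, 2020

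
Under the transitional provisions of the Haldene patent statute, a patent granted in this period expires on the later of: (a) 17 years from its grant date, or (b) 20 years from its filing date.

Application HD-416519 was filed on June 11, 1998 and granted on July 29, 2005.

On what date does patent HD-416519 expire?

(a) grant + 17 years → 29 July 2022.
(b) filing + 20 years → 11 June 2018.
Later of the two: 29 July 2022.

July 29, 2022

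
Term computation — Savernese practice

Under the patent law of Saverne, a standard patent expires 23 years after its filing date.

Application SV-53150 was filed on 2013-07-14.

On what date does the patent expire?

Filing date + 23 years → 14 July 2036.

July 14, 2036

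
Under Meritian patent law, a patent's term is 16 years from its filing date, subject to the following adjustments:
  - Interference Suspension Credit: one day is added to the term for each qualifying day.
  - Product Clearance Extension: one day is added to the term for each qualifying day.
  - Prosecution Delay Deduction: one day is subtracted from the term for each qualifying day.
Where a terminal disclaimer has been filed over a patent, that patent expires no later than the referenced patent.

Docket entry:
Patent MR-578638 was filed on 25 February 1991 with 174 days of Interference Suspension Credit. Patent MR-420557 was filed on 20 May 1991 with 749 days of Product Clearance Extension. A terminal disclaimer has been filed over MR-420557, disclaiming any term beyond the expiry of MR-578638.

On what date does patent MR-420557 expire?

2007-08-18

Natural term of MR-420557:
  Base: filing + 16 years → 20 May 2007.
  Product Clearance Extension: +749 days → 7 June 2009.
Expiry of referenced patent MR-578638:
  Base: filing + 16 years → 25 February 2007.
  Interference Suspension Credit: +174 days → 18 August 2007.
Terminal disclaimer: MR-420557 expires on the earlier of 7 June 2009 and 18 August 2007.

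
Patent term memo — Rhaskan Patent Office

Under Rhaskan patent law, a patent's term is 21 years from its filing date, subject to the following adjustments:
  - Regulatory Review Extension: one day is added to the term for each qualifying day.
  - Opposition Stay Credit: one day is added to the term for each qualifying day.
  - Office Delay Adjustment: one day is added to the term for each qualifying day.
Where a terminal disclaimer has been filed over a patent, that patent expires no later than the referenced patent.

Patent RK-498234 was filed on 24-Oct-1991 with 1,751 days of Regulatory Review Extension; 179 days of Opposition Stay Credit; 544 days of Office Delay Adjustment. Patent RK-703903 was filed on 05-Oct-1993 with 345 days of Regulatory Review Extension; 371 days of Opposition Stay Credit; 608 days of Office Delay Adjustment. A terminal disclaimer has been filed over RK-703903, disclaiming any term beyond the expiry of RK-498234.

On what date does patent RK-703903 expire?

2018-05-21

Natural term of RK-703903:
  Base: filing + 21 years → 5 October 2014.
  Regulatory Review Extension: +345 days → 15 September 2015.
  Opposition Stay Credit: +371 days → 20 September 2016.
  Office Delay Adjustment: +608 days → 21 May 2018.
Expiry of referenced patent RK-498234:
  Base: filing + 21 years → 24 October 2012.
  Regulatory Review Extension: +1751 days → 10 August 2017.
  Opposition Stay Credit: +179 days → 5 February 2018.
  Office Delay Adjustment: +544 days → 3 August 2019.
Terminal disclaimer: RK-703903 expires on the earlier of 21 May 2018 and 3 August 2019.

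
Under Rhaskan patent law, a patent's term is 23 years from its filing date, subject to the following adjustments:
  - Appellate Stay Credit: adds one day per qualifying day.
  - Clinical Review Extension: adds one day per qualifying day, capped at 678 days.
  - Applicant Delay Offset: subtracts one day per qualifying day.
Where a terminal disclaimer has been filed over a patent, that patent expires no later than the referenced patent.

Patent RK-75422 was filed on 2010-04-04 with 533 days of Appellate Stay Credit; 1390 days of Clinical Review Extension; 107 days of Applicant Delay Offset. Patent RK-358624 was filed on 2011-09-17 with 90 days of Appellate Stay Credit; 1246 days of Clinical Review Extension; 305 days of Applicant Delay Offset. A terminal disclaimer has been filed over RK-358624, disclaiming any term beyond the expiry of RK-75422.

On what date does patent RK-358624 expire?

December 24, 2035

Natural term of RK-358624:
  Base: filing + 23 years → 17 September 2034.
  Appellate Stay Credit: +90 days → 16 December 2034.
  Clinical Review Extension: 1246 days claimed exceeds the 678-day cap, so +678 days → 24 October 2036.
  Applicant Delay Offset: −305 days → 24 December 2035.
Expiry of referenced patent RK-75422:
  Base: filing + 23 years → 4 April 2033.
  Appellate Stay Credit: +533 days → 19 September 2034.
  Clinical Review Extension: 1390 days claimed exceeds the 678-day cap, so +678 days → 28 July 2036.
  Applicant Delay Offset: −107 days → 12 April 2036.
Terminal disclaimer: RK-358624 expires on the earlier of 24 December 2035 and 12 April 2036.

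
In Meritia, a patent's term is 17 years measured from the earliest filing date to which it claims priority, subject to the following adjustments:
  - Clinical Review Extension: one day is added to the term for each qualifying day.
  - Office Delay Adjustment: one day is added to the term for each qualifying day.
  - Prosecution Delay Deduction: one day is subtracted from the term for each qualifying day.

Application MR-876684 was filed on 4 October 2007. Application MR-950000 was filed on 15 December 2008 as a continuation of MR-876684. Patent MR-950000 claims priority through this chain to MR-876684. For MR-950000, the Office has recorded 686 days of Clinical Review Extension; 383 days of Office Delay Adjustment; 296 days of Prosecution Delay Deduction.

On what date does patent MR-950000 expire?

November 16, 2026

Earliest priority filing: 4 October 2007.
Base term: 4 October 2007 + 17 years → 4 October 2024.
Clinical Review Extension: +686 days → 21 August 2026.
Office Delay Adjustment: +383 days → 8 September 2027.
Prosecution Delay Deduction: −296 days → 16 November 2026.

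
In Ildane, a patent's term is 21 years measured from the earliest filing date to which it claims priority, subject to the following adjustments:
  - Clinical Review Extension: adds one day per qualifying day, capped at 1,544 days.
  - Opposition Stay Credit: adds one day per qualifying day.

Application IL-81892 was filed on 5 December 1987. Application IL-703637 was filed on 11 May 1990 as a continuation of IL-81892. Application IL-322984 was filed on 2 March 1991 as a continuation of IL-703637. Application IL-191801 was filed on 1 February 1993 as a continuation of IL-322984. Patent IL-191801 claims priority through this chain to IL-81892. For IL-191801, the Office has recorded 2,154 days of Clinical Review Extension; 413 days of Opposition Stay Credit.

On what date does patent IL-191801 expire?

Earliest priority filing: 5 December 1987.
Base term: 5 December 1987 + 21 years → 5 December 2008.
Clinical Review Extension: 2154 days claimed exceeds the 1544-day cap, so +1544 days → 26 February 2013.
Opposition Stay Credit: +413 days → 15 April 2014.

2014-04-15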